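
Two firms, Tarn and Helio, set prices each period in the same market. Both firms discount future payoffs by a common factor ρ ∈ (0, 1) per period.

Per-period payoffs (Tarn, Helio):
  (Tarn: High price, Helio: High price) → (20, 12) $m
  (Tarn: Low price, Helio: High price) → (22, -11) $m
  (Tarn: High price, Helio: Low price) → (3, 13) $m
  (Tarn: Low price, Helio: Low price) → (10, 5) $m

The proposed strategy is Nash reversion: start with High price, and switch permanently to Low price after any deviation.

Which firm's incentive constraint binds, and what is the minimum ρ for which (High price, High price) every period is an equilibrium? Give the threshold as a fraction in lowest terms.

Tarn; ρ ≥ 1/6

For Tarn: deviation gain 22−20 = 2, per-period punishment loss 20−10 = 10. IC gives ρ ≥ 2/12 = 1/6.
For Helio: gain 1, loss 7 per period, so ρ ≥ 1/8.
The tighter constraint is Tarn's, so cooperation needs ρ ≥ 1/6.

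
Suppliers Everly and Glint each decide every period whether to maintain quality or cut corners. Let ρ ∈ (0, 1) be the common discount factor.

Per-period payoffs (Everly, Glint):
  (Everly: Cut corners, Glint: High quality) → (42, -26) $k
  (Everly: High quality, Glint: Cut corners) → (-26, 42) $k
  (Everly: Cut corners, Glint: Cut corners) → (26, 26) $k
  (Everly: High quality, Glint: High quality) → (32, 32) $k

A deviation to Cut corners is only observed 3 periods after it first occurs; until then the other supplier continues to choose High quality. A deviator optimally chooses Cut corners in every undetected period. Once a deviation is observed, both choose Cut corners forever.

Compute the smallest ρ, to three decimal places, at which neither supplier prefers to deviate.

0.855

Deviating for the 3 undetected periods gains 42−32 = 10 per period over cooperation, then loses 32−26 = 6 per period forever once punishment starts.
Gain: 10(1 + ρ + … + ρ^2); loss: 6·ρ^3/(1−ρ).
No profitable deviation ⇔ 10(1−ρ^3) ≤ 6·ρ^3, i.e. ρ^3 ≥ 10/(10+6) = 5/8.
Hence ρ ≥ (5/8)^(1/3) ≈ 0.855.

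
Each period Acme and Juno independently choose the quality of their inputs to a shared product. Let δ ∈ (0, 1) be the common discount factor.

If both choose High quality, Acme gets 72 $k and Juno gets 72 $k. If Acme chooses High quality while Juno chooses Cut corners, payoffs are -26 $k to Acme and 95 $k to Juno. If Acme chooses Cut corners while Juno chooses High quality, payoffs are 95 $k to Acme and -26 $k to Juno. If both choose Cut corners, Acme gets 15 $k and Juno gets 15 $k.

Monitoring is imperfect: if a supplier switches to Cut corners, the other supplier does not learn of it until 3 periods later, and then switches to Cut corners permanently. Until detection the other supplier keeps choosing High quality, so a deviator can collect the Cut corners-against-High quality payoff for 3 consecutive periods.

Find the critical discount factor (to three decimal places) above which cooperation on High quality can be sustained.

0.660

Deviating for the 3 undetected periods gains 95−72 = 23 per period over cooperation, then loses 72−15 = 57 per period forever once punishment starts.
Gain: 23(1 + δ + … + δ^2); loss: 57·δ^3/(1−δ).
No profitable deviation ⇔ 23(1−δ^3) ≤ 57·δ^3, i.e. δ^3 ≥ 23/(23+57) = 23/80.
Hence δ ≥ (23/80)^(1/3) ≈ 0.660.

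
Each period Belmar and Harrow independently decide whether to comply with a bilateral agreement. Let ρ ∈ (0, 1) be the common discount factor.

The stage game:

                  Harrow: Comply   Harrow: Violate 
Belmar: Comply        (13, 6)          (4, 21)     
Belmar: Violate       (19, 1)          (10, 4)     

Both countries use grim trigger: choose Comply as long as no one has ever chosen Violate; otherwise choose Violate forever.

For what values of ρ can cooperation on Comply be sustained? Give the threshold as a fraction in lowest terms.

15/17

For Belmar: deviation gain 19−13 = 6, per-period punishment loss 13−10 = 3. IC gives ρ ≥ 6/9 = 2/3.
For Harrow: gain 15, loss 2 per period, so ρ ≥ 15/17.
The tighter constraint is Harrow's, so cooperation needs ρ ≥ 15/17.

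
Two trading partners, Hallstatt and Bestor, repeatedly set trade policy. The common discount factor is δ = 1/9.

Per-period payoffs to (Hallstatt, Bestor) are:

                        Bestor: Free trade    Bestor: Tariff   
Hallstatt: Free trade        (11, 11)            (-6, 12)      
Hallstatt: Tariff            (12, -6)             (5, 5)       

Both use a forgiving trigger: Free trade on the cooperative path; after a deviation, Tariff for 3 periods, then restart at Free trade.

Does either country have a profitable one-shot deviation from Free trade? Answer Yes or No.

A one-shot deviation gives 12 now, then 5 for 3 periods, then back to 11.
Gain from deviating: (12−11) today; loss: (11−5) in each of the next 3 periods.
No-deviation condition: (11−5)(δ+…+δ^3) ≥ 12−11, i.e. δ+…+δ^3 ≥ 1/6.
At δ = 1/9: δ+…+δ^3 = 0.1248 < 0.1667.
So cooperation is not sustainable.

Yes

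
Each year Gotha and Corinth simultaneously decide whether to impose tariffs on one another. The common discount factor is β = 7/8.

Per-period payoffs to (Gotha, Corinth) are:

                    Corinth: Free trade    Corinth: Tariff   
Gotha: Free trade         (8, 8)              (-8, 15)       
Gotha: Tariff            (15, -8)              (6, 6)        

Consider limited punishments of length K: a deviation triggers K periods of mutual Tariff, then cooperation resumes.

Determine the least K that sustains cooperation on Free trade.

6

No profitable deviation requires (8−6)(β+…+β^K) ≥ 15−8, i.e. β+…+β^K ≥ 7/2 ≈ 3.5000.
With β = 7/8, the partial sums are K=1: 0.8750, K=2: 1.6406, K=3: 2.3105, K=4: 2.8967, K=5: 3.4096, K=6: 3.8584.
K = 6 is the first length at which the sum reaches 3.5000.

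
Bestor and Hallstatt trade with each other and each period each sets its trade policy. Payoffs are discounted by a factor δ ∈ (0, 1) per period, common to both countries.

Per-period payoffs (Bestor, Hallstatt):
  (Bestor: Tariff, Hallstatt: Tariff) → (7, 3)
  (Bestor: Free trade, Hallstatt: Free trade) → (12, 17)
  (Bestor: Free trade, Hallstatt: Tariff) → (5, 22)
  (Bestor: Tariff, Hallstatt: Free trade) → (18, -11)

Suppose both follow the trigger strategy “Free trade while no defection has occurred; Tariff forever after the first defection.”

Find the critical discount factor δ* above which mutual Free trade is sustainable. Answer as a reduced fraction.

6/11

For Bestor: deviation gain 18−12 = 6, per-period punishment loss 12−7 = 5. IC gives δ ≥ 6/11.
For Hallstatt: gain 5, loss 14 per period, so δ ≥ 5/19.
The tighter constraint is Bestor's, so cooperation needs δ ≥ 6/11.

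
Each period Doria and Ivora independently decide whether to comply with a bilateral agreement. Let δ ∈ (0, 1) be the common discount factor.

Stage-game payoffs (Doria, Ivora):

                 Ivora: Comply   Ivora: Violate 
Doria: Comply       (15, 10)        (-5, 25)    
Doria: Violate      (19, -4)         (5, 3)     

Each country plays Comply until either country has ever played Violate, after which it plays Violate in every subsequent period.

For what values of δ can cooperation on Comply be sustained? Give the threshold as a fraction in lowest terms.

Doria: cooperation gives 15 each period; deviation gives 19 once then 5 forever.
  15/(1−δ) ≥ 19 + 5δ/(1−δ) ⇒ δ ≥ 4/14 = 2/7.
Ivora: cooperation gives 10 each period; deviation gives 25 once then 3 forever.
  δ ≥ 15/22.
Both must hold, so the binding constraint is Ivora's: δ ≥ 15/22.

15/22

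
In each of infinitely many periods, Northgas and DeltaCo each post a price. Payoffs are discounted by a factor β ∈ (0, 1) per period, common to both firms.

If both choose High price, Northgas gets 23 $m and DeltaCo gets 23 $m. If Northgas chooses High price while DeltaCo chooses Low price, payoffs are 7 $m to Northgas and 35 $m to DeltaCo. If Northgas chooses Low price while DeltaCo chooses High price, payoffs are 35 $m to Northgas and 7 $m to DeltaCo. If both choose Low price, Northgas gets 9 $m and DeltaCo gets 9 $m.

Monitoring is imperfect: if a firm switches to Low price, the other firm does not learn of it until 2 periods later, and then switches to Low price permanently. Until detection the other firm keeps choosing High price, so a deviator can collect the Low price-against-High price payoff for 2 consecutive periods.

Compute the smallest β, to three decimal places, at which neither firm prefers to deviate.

0.679

The best deviation is to choose Low price for all 2 undetected periods, earning 35 each, then 9 forever once detected.
Deviation value: 35(1−β^2)/(1−β) + 9β^2/(1−β); cooperation value: 23/(1−β).
IC: 23 ≥ 35(1−β^2) + 9β^2 = 35 − 26β^2.
So β^2 ≥ 12/26 = 6/13, giving β ≥ (6/13)^(1/2) ≈ 0.679.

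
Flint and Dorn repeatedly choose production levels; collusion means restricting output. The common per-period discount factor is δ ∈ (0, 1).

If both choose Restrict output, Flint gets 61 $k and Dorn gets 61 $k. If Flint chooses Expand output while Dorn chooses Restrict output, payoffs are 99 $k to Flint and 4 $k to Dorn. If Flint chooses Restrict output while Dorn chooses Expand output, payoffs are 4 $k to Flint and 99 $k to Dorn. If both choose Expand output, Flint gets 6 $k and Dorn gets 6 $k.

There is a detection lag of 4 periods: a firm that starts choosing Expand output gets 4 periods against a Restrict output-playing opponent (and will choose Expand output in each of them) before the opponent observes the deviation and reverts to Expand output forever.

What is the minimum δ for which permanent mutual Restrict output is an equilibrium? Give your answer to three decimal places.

0.800

A deviator earns 99 for 4 periods, then 6 forever; cooperating earns 61 forever. Multiplying the IC by (1−δ):
61 ≥ 99(1−δ^4) + 6δ^4, so 93·δ^4 ≥ 38 and δ^4 ≥ 38/93.
δ ≥ (38/93)^(1/4) ≈ 0.800.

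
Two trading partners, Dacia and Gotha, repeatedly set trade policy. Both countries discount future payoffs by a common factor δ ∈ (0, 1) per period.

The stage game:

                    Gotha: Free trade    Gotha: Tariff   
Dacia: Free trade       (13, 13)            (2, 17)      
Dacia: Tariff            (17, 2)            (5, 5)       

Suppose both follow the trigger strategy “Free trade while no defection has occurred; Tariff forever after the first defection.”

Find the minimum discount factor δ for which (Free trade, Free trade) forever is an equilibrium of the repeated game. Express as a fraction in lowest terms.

1/3

Cooperation forever yields 13 each period: 13/(1−δ).
Deviating yields 17 once, then 5 forever: 17 + 5δ/(1−δ).
No profitable deviation requires 13/(1−δ) ≥ 17 + 5δ/(1−δ).
Multiplying by (1−δ): 13 ≥ 17(1−δ) + 5δ = 17 − 12δ.
So 12δ ≥ 4, i.e. δ ≥ 4/12 = 1/3.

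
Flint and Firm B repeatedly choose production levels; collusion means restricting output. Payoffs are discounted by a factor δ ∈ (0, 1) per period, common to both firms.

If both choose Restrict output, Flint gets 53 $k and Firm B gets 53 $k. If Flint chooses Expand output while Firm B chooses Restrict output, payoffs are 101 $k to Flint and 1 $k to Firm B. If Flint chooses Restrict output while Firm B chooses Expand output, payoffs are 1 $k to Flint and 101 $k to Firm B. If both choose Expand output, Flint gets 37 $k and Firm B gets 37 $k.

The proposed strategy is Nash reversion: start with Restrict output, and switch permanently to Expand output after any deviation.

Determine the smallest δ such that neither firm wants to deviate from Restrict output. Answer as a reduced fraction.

Under grim trigger the critical discount factor is (T−C)/(T−P) with T = 101, C = 53, P = 37.
δ* = (101−53)/(101−37) = 48/64 = 3/4.

3/4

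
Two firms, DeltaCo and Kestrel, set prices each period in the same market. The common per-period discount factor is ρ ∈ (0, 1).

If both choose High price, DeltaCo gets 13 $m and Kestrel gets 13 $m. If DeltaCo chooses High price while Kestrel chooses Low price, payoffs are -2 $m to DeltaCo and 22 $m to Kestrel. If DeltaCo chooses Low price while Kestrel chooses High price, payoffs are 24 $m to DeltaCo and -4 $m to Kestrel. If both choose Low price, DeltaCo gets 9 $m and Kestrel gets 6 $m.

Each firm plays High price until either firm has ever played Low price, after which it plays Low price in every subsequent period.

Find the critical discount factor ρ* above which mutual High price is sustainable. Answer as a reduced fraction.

DeltaCo: cooperation gives 13 each period; deviation gives 24 once then 9 forever.
  13/(1−ρ) ≥ 24 + 9ρ/(1−ρ) ⇒ ρ ≥ 11/15.
Kestrel: cooperation gives 13 each period; deviation gives 22 once then 6 forever.
  ρ ≥ 9/16.
Both must hold, so the binding constraint is DeltaCo's: ρ ≥ 11/15.

11/15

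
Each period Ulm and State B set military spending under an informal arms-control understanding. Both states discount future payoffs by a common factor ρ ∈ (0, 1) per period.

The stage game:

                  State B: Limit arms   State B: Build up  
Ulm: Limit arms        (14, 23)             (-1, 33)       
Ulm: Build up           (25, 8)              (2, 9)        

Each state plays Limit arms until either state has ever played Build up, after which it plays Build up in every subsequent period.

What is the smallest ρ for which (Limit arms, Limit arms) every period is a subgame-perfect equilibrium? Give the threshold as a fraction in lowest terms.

11/23

For Ulm: deviation gain 25−14 = 11, per-period punishment loss 14−2 = 12. IC gives ρ ≥ 11/23.
For State B: gain 10, loss 14 per period, so ρ ≥ 10/24 = 5/12.
The tighter constraint is Ulm's, so cooperation needs ρ ≥ 11/23.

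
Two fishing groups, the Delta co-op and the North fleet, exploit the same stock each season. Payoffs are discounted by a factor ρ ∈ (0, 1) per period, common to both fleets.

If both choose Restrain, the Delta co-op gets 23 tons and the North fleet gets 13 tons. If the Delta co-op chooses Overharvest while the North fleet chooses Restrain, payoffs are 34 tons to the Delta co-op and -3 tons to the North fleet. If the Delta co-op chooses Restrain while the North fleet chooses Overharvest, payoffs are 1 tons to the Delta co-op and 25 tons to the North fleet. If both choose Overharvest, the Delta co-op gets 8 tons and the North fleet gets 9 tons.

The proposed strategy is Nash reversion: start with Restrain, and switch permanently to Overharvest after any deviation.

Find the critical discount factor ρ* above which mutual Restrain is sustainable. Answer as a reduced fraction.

3/4

the Delta co-op: cooperation gives 23 each period; deviation gives 34 once then 8 forever.
  23/(1−ρ) ≥ 34 + 8ρ/(1−ρ) ⇒ ρ ≥ 11/26.
the North fleet: cooperation gives 13 each period; deviation gives 25 once then 9 forever.
  ρ ≥ 12/16 = 3/4.
Both must hold, so the binding constraint is the North fleet's: ρ ≥ 3/4.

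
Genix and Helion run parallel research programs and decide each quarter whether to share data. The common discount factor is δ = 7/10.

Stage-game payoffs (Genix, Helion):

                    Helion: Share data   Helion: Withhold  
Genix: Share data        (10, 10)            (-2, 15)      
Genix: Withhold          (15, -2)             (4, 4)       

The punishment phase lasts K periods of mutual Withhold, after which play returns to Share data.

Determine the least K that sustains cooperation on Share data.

2

Need Σ_{k=1}^{K} δ^k ≥ (15−10)/(10−4) = 0.8333 at δ = 7/10.
At K = 1 the sum is 0.7000 < 0.8333; at K = 2 it is 1.1900 ≥ 0.8333.
So the minimum punishment length is K = 2.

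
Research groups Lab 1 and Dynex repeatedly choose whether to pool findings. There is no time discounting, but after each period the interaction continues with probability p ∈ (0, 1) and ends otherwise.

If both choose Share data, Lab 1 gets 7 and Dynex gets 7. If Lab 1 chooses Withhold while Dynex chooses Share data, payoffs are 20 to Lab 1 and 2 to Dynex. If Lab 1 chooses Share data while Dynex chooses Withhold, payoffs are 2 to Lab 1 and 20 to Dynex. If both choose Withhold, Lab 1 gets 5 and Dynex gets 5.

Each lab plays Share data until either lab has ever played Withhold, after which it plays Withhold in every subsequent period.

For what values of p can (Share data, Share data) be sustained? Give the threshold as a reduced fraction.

With no time discounting, the continuation probability p plays the role of the discount factor.
Grim-trigger IC: 7/(1−p) ≥ 20 + 5p/(1−p) ⇒ p ≥ (20−7)/(20−5) = 13/15.

13/15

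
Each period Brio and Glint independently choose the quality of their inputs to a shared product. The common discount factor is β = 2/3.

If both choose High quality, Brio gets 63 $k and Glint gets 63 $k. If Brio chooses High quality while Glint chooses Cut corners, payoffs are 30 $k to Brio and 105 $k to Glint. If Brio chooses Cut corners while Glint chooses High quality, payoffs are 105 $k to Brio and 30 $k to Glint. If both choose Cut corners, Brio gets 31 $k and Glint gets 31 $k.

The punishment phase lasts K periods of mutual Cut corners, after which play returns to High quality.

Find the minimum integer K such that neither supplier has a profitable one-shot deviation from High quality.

3

Need Σ_{k=1}^{K} β^k ≥ (105−63)/(63−31) = 1.3125 at β = 2/3.
At K = 2 the sum is 1.1111 < 1.3125; at K = 3 it is 1.4074 ≥ 1.3125.
So the minimum punishment length is K = 3.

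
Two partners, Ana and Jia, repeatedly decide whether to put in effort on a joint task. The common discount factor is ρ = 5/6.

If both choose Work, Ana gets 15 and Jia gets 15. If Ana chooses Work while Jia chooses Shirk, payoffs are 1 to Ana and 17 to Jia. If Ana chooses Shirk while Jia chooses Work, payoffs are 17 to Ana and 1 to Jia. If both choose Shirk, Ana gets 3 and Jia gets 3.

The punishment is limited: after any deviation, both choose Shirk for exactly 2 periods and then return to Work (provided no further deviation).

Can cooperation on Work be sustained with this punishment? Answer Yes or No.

Yes

A one-shot deviation gives 17 now, then 3 for 2 periods, then back to 15.
Gain from deviating: (17−15) today; loss: (15−3) in each of the next 2 periods.
No-deviation condition: (15−3)(ρ+…+ρ^2) ≥ 17−15, i.e. ρ+…+ρ^2 ≥ 1/6.
At ρ = 5/6: ρ+…+ρ^2 = 1.5278 ≥ 0.1667.
So cooperation is sustainable.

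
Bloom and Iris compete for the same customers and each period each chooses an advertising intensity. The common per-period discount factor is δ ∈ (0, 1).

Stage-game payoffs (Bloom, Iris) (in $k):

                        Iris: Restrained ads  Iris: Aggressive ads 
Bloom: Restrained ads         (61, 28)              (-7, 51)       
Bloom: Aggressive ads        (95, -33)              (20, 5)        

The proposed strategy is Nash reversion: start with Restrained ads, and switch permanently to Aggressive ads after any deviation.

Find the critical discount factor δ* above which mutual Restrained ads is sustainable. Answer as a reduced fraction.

1/2

For Bloom: deviation gain 95−61 = 34, per-period punishment loss 61−20 = 41. IC gives δ ≥ 34/75.
For Iris: gain 23, loss 23 per period, so δ ≥ 23/46 = 1/2.
The tighter constraint is Iris's, so cooperation needs δ ≥ 1/2.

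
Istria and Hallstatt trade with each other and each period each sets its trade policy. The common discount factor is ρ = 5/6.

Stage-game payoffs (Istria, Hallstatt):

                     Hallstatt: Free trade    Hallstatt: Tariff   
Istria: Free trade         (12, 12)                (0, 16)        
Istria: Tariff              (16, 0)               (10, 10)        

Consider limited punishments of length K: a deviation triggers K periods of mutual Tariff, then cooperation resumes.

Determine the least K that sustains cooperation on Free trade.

IC: ρ(1−ρ^K)/(1−ρ) ≥ (16−12)/(12−10) = 2.
With ρ = 5/6: need 1 − ρ^K ≥ 2·(1−5/6)/(5/6), i.e. ρ^K ≤ 0.6000.
Since (5/6)^2 = 0.6944 and (5/6)^3 = 0.5787, the smallest such K is 3.

3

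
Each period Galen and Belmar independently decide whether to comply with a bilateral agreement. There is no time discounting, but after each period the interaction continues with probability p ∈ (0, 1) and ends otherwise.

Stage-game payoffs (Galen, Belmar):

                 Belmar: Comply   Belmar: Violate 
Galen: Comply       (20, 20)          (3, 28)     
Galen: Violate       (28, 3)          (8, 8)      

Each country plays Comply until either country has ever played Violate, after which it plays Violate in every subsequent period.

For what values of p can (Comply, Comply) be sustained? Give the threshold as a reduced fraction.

With no time discounting, the continuation probability p plays the role of the discount factor.
Grim-trigger IC: 20/(1−p) ≥ 28 + 8p/(1−p) ⇒ p ≥ (28−20)/(28−8) = 2/5.

2/5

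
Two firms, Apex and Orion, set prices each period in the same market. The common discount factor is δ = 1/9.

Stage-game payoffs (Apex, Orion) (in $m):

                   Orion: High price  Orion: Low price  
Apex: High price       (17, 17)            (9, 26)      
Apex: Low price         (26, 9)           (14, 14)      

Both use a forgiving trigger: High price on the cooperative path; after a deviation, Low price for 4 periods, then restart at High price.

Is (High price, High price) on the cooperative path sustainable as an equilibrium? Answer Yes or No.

A one-shot deviation gives 26 now, then 14 for 4 periods, then back to 17.
Gain from deviating: (26−17) today; loss: (17−14) in each of the next 4 periods.
No-deviation condition: (17−14)(δ+…+δ^4) ≥ 26−17, i.e. δ+…+δ^4 ≥ 3.
At δ = 1/9: δ+…+δ^4 = 0.1250 < 3.0000.
So cooperation is not sustainable.

No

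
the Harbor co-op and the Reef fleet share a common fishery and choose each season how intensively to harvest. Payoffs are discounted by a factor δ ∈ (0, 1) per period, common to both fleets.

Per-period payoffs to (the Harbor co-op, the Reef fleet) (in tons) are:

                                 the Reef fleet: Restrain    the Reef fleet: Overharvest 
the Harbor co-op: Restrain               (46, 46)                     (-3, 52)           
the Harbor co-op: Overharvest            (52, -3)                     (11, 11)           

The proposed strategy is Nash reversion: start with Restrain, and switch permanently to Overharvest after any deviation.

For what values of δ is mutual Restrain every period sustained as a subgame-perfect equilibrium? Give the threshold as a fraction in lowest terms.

6/41

Under grim trigger the critical discount factor is (T−C)/(T−P) with T = 52, C = 46, P = 11.
δ* = (52−46)/(52−11) = 6/41.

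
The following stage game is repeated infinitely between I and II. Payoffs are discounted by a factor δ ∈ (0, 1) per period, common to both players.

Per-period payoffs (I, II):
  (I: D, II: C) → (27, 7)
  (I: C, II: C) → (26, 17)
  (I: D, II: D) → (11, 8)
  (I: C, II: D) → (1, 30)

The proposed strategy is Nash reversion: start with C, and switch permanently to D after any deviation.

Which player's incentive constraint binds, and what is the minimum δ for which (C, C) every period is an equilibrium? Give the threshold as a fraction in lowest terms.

I: cooperation gives 26 each period; deviation gives 27 once then 11 forever.
  26/(1−δ) ≥ 27 + 11δ/(1−δ) ⇒ δ ≥ 1/16.
II: cooperation gives 17 each period; deviation gives 30 once then 8 forever.
  δ ≥ 13/22.
Both must hold, so the binding constraint is II's: δ ≥ 13/22.

II; δ ≥ 13/22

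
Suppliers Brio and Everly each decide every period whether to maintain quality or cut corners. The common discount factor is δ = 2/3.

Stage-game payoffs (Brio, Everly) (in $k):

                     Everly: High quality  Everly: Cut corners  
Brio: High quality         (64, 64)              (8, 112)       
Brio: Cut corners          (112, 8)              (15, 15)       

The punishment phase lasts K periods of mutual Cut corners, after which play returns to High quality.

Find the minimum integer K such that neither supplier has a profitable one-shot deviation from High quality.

2

No profitable deviation requires (64−15)(δ+…+δ^K) ≥ 112−64, i.e. δ+…+δ^K ≥ 48/49 ≈ 0.9796.
With δ = 2/3, the partial sums are K=1: 0.6667, K=2: 1.1111.
K = 2 is the first length at which the sum reaches 0.9796.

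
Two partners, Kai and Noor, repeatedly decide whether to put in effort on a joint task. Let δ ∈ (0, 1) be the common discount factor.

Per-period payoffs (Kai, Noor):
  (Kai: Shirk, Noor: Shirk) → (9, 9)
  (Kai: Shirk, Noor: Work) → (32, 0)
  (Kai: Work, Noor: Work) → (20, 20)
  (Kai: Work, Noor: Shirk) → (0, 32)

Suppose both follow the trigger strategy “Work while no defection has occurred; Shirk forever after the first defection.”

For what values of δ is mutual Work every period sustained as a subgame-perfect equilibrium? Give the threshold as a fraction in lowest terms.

12/23

Cooperation forever yields 20 each period: 20/(1−δ).
Deviating yields 32 once, then 9 forever: 32 + 9δ/(1−δ).
No profitable deviation requires 20/(1−δ) ≥ 32 + 9δ/(1−δ).
Multiplying by (1−δ): 20 ≥ 32(1−δ) + 9δ = 32 − 23δ.
So 23δ ≥ 12, i.e. δ ≥ 12/23.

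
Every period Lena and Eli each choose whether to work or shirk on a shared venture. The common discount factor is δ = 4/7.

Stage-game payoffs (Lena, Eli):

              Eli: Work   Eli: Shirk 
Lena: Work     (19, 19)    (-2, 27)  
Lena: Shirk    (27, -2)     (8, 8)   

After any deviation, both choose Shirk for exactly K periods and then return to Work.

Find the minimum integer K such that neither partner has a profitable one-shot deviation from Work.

Need Σ_{k=1}^{K} δ^k ≥ (27−19)/(19−8) = 0.7273 at δ = 4/7.
At K = 1 the sum is 0.5714 < 0.7273; at K = 2 it is 0.8980 ≥ 0.7273.
So the minimum punishment length is K = 2.

2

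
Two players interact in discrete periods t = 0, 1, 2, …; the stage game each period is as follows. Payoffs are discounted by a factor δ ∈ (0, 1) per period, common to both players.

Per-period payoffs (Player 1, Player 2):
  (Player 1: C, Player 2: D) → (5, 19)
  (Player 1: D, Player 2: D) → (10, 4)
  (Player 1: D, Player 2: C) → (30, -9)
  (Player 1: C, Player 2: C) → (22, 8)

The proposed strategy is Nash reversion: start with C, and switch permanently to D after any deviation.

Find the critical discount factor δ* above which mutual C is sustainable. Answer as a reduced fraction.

Player 1's threshold: (30−22)/(30−10) = 2/5.
Player 2's threshold: (19−8)/(19−4) = 11/15.
2/5 < 11/15, so Player 2 binds and δ* = 11/15.

11/15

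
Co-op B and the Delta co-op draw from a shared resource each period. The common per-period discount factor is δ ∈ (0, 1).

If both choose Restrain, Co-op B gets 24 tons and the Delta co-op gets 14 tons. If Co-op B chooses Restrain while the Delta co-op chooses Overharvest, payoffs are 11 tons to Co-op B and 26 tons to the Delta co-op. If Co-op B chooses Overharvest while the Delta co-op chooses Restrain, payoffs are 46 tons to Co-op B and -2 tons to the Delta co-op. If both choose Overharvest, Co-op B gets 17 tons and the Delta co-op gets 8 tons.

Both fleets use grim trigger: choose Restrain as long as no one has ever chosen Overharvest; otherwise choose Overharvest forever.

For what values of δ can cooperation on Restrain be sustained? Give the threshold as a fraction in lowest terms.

22/29

Co-op B: cooperation gives 24 each period; deviation gives 46 once then 17 forever.
  24/(1−δ) ≥ 46 + 17δ/(1−δ) ⇒ δ ≥ 22/29.
the Delta co-op: cooperation gives 14 each period; deviation gives 26 once then 8 forever.
  δ ≥ 12/18 = 2/3.
Both must hold, so the binding constraint is Co-op B's: δ ≥ 22/29.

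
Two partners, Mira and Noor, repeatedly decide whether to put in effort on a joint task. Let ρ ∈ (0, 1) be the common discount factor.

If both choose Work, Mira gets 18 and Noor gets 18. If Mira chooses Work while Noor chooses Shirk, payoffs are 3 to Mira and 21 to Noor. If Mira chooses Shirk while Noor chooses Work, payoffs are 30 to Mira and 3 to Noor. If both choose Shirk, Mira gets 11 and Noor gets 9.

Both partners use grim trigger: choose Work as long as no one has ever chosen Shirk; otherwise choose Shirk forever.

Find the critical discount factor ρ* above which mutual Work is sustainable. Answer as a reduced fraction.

Mira's threshold: (30−18)/(30−11) = 12/19.
Noor's threshold: (21−18)/(21−9) = 1/4.
12/19 > 1/4, so Mira binds and ρ* = 12/19.

12/19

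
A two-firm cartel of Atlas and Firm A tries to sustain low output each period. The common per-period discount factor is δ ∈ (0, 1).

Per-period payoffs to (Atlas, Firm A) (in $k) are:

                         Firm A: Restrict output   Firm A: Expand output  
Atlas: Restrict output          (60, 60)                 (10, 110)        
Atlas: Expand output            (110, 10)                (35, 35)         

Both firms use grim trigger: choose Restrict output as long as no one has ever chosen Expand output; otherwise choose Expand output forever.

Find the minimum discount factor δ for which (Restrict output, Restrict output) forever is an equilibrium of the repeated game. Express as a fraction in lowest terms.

Under grim trigger the critical discount factor is (T−C)/(T−P) with T = 110, C = 60, P = 35.
δ* = (110−60)/(110−35) = 50/75 = 2/3.

2/3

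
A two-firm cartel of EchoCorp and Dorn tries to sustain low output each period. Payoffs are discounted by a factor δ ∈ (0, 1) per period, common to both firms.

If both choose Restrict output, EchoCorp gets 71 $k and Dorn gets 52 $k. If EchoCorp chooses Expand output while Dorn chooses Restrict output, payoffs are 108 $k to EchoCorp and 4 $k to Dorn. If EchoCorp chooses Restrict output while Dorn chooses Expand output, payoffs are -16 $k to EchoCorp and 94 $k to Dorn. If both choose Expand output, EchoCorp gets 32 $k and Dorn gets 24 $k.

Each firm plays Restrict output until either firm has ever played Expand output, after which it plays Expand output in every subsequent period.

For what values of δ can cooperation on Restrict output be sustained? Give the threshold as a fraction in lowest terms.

EchoCorp: cooperation gives 71 each period; deviation gives 108 once then 32 forever.
  71/(1−δ) ≥ 108 + 32δ/(1−δ) ⇒ δ ≥ 37/76.
Dorn: cooperation gives 52 each period; deviation gives 94 once then 24 forever.
  δ ≥ 42/70 = 3/5.
Both must hold, so the binding constraint is Dorn's: δ ≥ 3/5.

3/5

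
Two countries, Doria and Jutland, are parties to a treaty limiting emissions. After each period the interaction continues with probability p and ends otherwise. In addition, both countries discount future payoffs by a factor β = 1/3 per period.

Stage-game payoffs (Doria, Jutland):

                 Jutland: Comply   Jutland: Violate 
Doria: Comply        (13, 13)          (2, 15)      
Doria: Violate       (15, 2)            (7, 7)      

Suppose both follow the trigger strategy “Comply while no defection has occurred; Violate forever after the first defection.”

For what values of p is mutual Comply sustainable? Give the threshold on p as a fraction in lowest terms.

3/4

With continuation probability p and discount β, the effective per-period discount factor is βp.
Grim-trigger IC: βp ≥ (15−13)/(15−7) = 1/4.
So p ≥ (1/4)/(1/3) = 3/4.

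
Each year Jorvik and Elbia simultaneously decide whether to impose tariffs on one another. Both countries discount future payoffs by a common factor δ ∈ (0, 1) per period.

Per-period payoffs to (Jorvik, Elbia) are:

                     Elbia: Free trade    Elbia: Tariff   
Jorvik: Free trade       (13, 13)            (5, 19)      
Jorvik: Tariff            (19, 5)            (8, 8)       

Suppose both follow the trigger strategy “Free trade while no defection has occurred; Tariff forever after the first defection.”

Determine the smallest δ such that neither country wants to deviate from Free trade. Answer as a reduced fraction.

Cooperation forever yields 13 each period: 13/(1−δ).
Deviating yields 19 once, then 8 forever: 19 + 8δ/(1−δ).
No profitable deviation requires 13/(1−δ) ≥ 19 + 8δ/(1−δ).
Multiplying by (1−δ): 13 ≥ 19(1−δ) + 8δ = 19 − 11δ.
So 11δ ≥ 6, i.e. δ ≥ 6/11.

6/11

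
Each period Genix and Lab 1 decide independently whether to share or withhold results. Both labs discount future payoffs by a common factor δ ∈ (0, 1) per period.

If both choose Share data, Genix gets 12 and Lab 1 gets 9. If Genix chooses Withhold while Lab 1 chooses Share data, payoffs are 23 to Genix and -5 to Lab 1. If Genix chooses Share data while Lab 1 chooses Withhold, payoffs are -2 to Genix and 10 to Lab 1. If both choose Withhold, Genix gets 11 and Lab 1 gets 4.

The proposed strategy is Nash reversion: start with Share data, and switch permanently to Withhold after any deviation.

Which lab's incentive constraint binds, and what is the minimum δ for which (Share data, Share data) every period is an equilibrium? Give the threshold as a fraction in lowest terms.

Genix; δ ≥ 11/12

Genix: cooperation gives 12 each period; deviation gives 23 once then 11 forever.
  12/(1−δ) ≥ 23 + 11δ/(1−δ) ⇒ δ ≥ 11/12.
Lab 1: cooperation gives 9 each period; deviation gives 10 once then 4 forever.
  δ ≥ 1/6.
Both must hold, so the binding constraint is Genix's: δ ≥ 11/12.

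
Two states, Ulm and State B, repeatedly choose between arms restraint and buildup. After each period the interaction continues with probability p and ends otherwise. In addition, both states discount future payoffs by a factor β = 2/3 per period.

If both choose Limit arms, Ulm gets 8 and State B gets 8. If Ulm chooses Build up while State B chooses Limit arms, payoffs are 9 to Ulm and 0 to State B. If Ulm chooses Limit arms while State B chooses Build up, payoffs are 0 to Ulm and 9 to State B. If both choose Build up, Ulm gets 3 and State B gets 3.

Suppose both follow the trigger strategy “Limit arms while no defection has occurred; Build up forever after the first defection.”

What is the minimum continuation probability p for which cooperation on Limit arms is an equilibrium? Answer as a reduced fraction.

Expected continuation weight on next period's payoff is β·p = 2/3·p, which plays the role of the discount factor.
Cooperation requires 2/3·p ≥ (9−8)/(9−3) = 1/6, hence p ≥ 1/4.

1/4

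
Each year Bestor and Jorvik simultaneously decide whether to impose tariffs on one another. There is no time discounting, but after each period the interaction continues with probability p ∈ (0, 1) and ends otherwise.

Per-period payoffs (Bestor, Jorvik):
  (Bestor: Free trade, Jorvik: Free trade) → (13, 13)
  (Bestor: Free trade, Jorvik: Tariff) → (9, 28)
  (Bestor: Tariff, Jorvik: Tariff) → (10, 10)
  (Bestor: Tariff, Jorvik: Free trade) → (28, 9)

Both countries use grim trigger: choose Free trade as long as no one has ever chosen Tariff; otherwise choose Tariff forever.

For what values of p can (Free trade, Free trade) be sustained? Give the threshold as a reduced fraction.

5/6

Expected cooperation value is 13 + p·13 + p²·13 + … = 13/(1−p); deviation gives 28 + p·10/(1−p).
13 ≥ 28(1−p) + 10p ⇒ 18p ≥ 15 ⇒ p ≥ 15/18 = 5/6.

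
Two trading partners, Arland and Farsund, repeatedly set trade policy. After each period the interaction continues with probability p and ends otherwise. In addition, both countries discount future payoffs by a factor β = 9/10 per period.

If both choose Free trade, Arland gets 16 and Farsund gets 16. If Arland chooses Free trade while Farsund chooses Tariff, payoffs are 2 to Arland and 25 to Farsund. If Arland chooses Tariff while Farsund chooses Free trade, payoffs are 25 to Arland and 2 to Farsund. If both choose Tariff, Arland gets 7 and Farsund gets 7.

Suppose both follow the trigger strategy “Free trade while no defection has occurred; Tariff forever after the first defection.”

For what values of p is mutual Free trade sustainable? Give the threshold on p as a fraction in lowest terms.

5/9

Expected continuation weight on next period's payoff is β·p = 9/10·p, which plays the role of the discount factor.
Cooperation requires 9/10·p ≥ (25−16)/(25−7) = 1/2, hence p ≥ 5/9.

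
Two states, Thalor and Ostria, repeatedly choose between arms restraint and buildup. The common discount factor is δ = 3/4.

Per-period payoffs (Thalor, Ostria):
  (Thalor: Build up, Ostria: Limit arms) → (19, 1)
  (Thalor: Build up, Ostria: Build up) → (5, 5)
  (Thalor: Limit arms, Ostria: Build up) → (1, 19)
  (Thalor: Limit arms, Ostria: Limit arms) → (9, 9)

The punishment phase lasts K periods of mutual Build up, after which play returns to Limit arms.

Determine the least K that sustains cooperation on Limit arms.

No profitable deviation requires (9−5)(δ+…+δ^K) ≥ 19−9, i.e. δ+…+δ^K ≥ 5/2 ≈ 2.5000.
With δ = 3/4, the partial sums are K=1: 0.7500, K=2: 1.3125, …, K=5: 2.2881, K=6: 2.4661, K=7: 2.5995.
K = 7 is the first length at which the sum reaches 2.5000.

7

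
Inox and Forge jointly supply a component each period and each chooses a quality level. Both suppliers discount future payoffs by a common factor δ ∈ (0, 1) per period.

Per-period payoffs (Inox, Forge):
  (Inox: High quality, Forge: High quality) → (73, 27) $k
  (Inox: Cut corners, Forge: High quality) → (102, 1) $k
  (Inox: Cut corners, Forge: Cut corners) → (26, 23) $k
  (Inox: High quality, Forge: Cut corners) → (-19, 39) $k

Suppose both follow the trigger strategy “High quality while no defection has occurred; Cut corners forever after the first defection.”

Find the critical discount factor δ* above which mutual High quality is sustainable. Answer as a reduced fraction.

3/4

Inox's threshold: (102−73)/(102−26) = 29/76.
Forge's threshold: (39−27)/(39−23) = 3/4.
29/76 < 3/4, so Forge binds and δ* = 3/4.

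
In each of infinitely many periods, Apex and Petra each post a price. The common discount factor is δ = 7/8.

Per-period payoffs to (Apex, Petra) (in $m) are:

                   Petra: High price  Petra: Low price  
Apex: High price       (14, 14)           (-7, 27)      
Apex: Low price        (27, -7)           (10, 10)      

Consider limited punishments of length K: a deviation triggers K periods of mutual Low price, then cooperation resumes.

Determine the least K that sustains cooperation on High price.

5

Need Σ_{k=1}^{K} δ^k ≥ (27−14)/(14−10) = 3.2500 at δ = 7/8.
At K = 4 the sum is 2.8967 < 3.2500; at K = 5 it is 3.4096 ≥ 3.2500.
So the minimum punishment length is K = 5.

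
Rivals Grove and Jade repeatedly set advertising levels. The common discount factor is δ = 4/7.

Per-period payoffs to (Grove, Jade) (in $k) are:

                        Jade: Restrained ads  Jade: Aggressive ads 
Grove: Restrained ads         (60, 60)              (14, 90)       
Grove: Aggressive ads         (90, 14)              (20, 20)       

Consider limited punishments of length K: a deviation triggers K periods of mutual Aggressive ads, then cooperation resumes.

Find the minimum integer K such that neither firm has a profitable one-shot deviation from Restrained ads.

2

IC: δ(1−δ^K)/(1−δ) ≥ (90−60)/(60−20) = 3/4.
With δ = 4/7: need 1 − δ^K ≥ 3/4·(1−4/7)/(4/7), i.e. δ^K ≤ 0.4375.
Since (4/7)^1 = 0.5714 and (4/7)^2 = 0.3265, the smallest such K is 2.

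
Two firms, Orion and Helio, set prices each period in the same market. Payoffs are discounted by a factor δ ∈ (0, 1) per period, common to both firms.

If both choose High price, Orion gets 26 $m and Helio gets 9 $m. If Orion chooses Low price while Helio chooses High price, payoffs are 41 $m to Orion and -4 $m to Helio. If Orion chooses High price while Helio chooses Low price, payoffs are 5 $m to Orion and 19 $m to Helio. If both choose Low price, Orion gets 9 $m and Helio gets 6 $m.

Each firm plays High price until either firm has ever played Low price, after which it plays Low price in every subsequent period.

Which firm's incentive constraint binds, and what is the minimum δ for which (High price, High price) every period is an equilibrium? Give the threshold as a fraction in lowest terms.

For Orion: deviation gain 41−26 = 15, per-period punishment loss 26−9 = 17. IC gives δ ≥ 15/32.
For Helio: gain 10, loss 3 per period, so δ ≥ 10/13.
The tighter constraint is Helio's, so cooperation needs δ ≥ 10/13.

Helio; δ ≥ 10/13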